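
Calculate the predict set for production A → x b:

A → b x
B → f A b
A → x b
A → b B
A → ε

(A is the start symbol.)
{ 'x' }

PREDICT(A → x b) = (FIRST(RHS) \ {ε}) ∪ (FOLLOW(A) if ε ∈ FIRST(RHS), i.e. RHS ⇒* ε)
FIRST(x b) = { 'x' }
ε ∉ FIRST(x b), so FOLLOW(A) is not added.
PREDICT(A → x b) = { 'x' }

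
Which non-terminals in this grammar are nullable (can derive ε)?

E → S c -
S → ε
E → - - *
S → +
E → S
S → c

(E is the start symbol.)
A non-terminal is nullable if it can derive ε (the empty string): either it has an ε-production, or it has a production whose right-hand side consists entirely of nullable non-terminals.

ε-productions: S → ε
So S is immediately nullable.
E → S: every symbol on the right is nullable, so E is nullable too.
Every non-terminal is now nullable.
Nullable = { 'E', 'S' }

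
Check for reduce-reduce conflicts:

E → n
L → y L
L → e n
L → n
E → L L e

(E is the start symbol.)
A reduce-reduce conflict occurs when an LR(0) state has two complete items [A → α .] and [B → β .] — both call for a reduction, and with no lookahead the parser cannot choose between them.

Augment with E' → E and build the canonical LR(0) collection (I0 = CLOSURE({[E' → . E]}), then GOTO on every symbol after a dot until no new states appear). It has 11 states:
  I0: { [E → . L L e], [E → . n], [E' → . E], [L → . e n], [L → . n], [L → . y L] }  — shift
  I1: { [E' → E .] }  — accept
  I2: { [E → L . L e], [L → . e n], [L → . n], [L → . y L] }  — shift
  I3: { [L → e . n] }  — shift
  I4: { [E → n .], [L → n .] }  — 2 reduces
  I5: { [L → . e n], [L → . n], [L → . y L], [L → y . L] }  — shift
  I6: { [L → y L .] }  — reduce
  I7: { [L → n .] }  — reduce
  I8: { [L → e n .] }  — reduce
  I9: { [E → L L . e] }  — shift
  I10: { [E → L L e .] }  — reduce

I4 contains complete items [E → n .], [L → n .] — reduce-reduce conflict.

Answer: Yes — I4: [E → n .] vs [L → n .]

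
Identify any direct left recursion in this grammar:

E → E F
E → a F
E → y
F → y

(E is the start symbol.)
Yes, E is left-recursive

E → E F: LEFT RECURSIVE (starts with E)
E → a F: starts with a
E → y: starts with y
F → y: starts with y

The grammar has direct left recursion on: E.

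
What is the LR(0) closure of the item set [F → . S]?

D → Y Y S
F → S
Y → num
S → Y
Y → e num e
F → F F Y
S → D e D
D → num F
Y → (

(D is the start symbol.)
To compute CLOSURE, for each item [A → α.Bβ] where B is a non-terminal, add [B → .γ] for all productions B → γ; repeat for the newly added items until nothing changes.

Start with: [F → . S]
  [F → . S] has the dot before S: add [S → . Y], [S → . D e D]
  [S → . Y] has the dot before Y: add [Y → . num], [Y → . e num e], [Y → . (]
  [S → . D e D] has the dot before D: add [D → . Y Y S], [D → . num F]
No further items can be added.

CLOSURE = { [D → . Y Y S], [D → . num F], [F → . S], [S → . D e D], [S → . Y], [Y → . (], [Y → . e num e], [Y → . num] }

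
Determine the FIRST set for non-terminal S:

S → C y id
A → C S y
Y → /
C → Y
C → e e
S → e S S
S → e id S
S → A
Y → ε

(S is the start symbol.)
{ '/', 'e', 'y' }

To compute FIRST(S), examine every production with S on the left-hand side, reading each right-hand side left to right until a non-nullable symbol is reached.

FIRST sets of the other non-terminals involved (by the same procedure, iterated to a fixed point):
  FIRST(C) = { '/', 'e', ε }
  FIRST(A) = { '/', 'e', 'y' }

From S → C y id:
  - C is a non-terminal: add FIRST(C) \ {ε} = { '/', 'e' }
    C is nullable, so continue to the next symbol
  - y is a terminal: add 'y' and stop
From S → e S S:
  - e is a terminal: add 'e' and stop
From S → e id S:
  - e is a terminal: add 'e' and stop
From S → A:
  - A is a non-terminal: add FIRST(A) \ {ε} = { '/', 'e', 'y' }
    A is not nullable, so stop

Collecting: FIRST(S) = { '/', 'e', 'y' }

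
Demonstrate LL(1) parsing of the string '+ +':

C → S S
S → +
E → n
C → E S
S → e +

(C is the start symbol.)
Stack is shown with the top on the left.

Stack  Input  Action
--------------------
C $    + + $  output C → S S
S S $  + + $  output S → +
+ S $  + + $  match '+'
S $    + $    output S → +
+ $    + $    match '+'
$      $      accept

The string is accepted.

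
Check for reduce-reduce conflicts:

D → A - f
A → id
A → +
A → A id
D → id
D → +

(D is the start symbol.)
Yes — I1: [A → + .] vs [D → + .]; I4: [A → id .] vs [D → id .]

Augment with D' → D and build the canonical LR(0) collection (I0 = CLOSURE({[D' → . D]}), then GOTO on every symbol after a dot until no new states appear). It has 8 states:
  I0: { [A → . +], [A → . A id], [A → . id], [D → . +], [D → . A - f], [D → . id], [D' → . D] }  — shift
  I1: { [A → + .], [D → + .] }  — 2 reduces
  I2: { [A → A . id], [D → A . - f] }  — shift
  I3: { [D' → D .] }  — accept
  I4: { [A → id .], [D → id .] }  — 2 reduces
  I5: { [D → A - . f] }  — shift
  I6: { [A → A id .] }  — reduce
  I7: { [D → A - f .] }  — reduce

I1 contains complete items [A → + .], [D → + .] — reduce-reduce conflict.
I4 contains complete items [A → id .], [D → id .] — reduce-reduce conflict.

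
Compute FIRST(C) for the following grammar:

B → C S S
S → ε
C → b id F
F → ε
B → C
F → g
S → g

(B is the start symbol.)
{ 'b' }

From C → b id F:
  - b is a terminal: add 'b' and stop

Collecting: FIRST(C) = { 'b' }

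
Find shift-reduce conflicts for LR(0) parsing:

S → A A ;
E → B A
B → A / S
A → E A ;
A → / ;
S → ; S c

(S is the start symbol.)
Augment with S' → S and build the canonical LR(0) collection (I0 = CLOSURE({[S' → . S]}), then GOTO on every symbol after a dot until no new states appear). It has 19 states:
  I0: { [A → . / ;], [A → . E A ;], [B → . A / S], [E → . B A], [S → . ; S c], [S → . A A ;], [S' → . S] }  — shift
  I1: { [A → / . ;] }  — shift
  I2: { [A → . / ;], [A → . E A ;], [B → . A / S], [E → . B A], [S → . ; S c], [S → . A A ;], [S → ; . S c] }  — shift
  I3: { [A → . / ;], [A → . E A ;], [B → . A / S], [B → A . / S], [E → . B A], [S → A . A ;] }  — shift
  I4: { [A → . / ;], [A → . E A ;], [B → . A / S], [E → . B A], [E → B . A] }  — shift
  I5: { [A → . / ;], [A → . E A ;], [A → E . A ;], [B → . A / S], [E → . B A] }  — shift
  I6: { [S' → S .] }  — accept
  I7: { [A → E A . ;], [B → A . / S] }  — shift
  I8: { [A → . / ;], [A → . E A ;], [B → . A / S], [B → A / . S], [E → . B A], [S → . ; S c], [S → . A A ;] }  — shift
  I9: { [A → E A ; .] }  — reduce
  I10: { [B → A / S .] }  — reduce
  I11: { [B → A . / S], [E → B A .] }  — shift, reduce
  I12: { [A → . / ;], [A → . E A ;], [A → / . ;], [B → . A / S], [B → A / . S], [E → . B A], [S → . ; S c], [S → . A A ;] }  — shift
  I13: { [B → A . / S], [S → A A . ;] }  — shift
  I14: { [S → A A ; .] }  — reduce
  I15: { [A → . / ;], [A → . E A ;], [A → / ; .], [B → . A / S], [E → . B A], [S → . ; S c], [S → . A A ;], [S → ; . S c] }  — shift, reduce
  I16: { [S → ; S . c] }  — shift
  I17: { [S → ; S c .] }  — reduce
  I18: { [A → / ; .] }  — reduce

I11 contains reduce item [E → B A .] and shift item [B → A . / S] — shift-reduce conflict.
I15 contains reduce item [A → / ; .] and shift items [A → . / ;], [S → . ; S c] — shift-reduce conflict.

Answer: Yes — I11: [E → B A .] vs [B → A . / S]; I15: [A → / ; .] vs [A → . / ;]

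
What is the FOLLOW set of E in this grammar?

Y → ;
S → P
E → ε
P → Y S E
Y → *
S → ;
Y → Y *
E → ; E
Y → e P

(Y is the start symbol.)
To compute FOLLOW(E), find every occurrence of E on a right-hand side N → α E β: add FIRST(β) \ {ε}, and if β is empty or nullable also add FOLLOW(N). Iterate to a fixed point.

In P → Y S E: E is at the end, add FOLLOW(P)
In E → ; E: E is at the end; this adds FOLLOW(E) to itself — nothing new

The FOLLOW sets referred to above (computed the same way, to a fixed point):
  FOLLOW(P) = { $, '*', ';', 'e' }

Taking the union: FOLLOW(E) = { $, '*', ';', 'e' }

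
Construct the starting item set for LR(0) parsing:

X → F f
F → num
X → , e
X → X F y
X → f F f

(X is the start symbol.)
First, augment the grammar with X' → X
I₀ = CLOSURE({ [X' → . X] }):
  [X' → . X] has the dot before X: add [X → . F f], [X → . , e], [X → . X F y], [X → . f F f]
  [X → . F f] has the dot before F: add [F → . num]
No further items can be added.

I₀ = { [F → . num], [X → . , e], [X → . F f], [X → . X F y], [X → . f F f], [X' → . X] }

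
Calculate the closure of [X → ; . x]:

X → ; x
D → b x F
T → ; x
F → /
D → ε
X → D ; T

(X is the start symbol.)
To compute CLOSURE, for each item [A → α.Bβ] where B is a non-terminal, add [B → .γ] for all productions B → γ; repeat for the newly added items until nothing changes.

Start with: [X → ; . x]
The dot precedes the terminal x, so nothing is added.

CLOSURE = { [X → ; . x] }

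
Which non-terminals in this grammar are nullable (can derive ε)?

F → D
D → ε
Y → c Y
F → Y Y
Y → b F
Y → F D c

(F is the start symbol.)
{ 'D', 'F' }

A non-terminal is nullable if it can derive ε (the empty string): either it has an ε-production, or it has a production whose right-hand side consists entirely of nullable non-terminals.

ε-productions: D → ε
So D is immediately nullable.
F → D: every symbol on the right is nullable, so F is nullable too.
No further non-terminal can be added: every production for the remaining non-terminals contains a terminal or a non-nullable non-terminal.
Nullable = { 'D', 'F' }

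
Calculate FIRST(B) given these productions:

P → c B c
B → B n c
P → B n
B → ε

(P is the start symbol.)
{ 'n', ε }

To compute FIRST(B), examine every production with B on the left-hand side, reading each right-hand side left to right until a non-nullable symbol is reached.

From B → B n c:
  - B is the symbol being defined: contributes nothing new
    B is nullable, so continue to the next symbol
  - n is a terminal: add 'n' and stop
From B → ε:
  - ε-production, so ε ∈ FIRST(B)

Collecting: FIRST(B) = { 'n', ε }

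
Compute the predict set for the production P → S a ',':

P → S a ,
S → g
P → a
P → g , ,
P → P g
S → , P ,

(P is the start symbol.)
PREDICT(P → S a ',') = (FIRST(RHS) \ {ε}) ∪ (FOLLOW(P) if ε ∈ FIRST(RHS), i.e. RHS ⇒* ε)
FIRST(S) = { ',', 'g' }
FIRST(S a ',') = { ',', 'g' }
ε ∉ FIRST(S a ','), so FOLLOW(P) is not added.
PREDICT(P → S a ',') = { ',', 'g' }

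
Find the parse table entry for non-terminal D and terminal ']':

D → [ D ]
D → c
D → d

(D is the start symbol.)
To find M[D, ']'], we find productions for D where ']' is in the predict set (PREDICT(N → α) = (FIRST(α) \ {ε}) ∪ (FOLLOW(N) if α ⇒* ε)).

D → [ D ]: PREDICT = { '[' }
D → c: PREDICT = { 'c' }
D → d: PREDICT = { 'd' }

M[D, ']'] is empty (no production applies)

Answer: Empty (error entry)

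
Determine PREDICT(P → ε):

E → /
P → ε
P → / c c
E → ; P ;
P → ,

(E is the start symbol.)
{ ';' }

PREDICT(P → ε) = (FIRST(RHS) \ {ε}) ∪ (FOLLOW(P) if ε ∈ FIRST(RHS), i.e. RHS ⇒* ε)
The right-hand side is ε (FIRST(ε) = { ε }), so the predict set is FOLLOW(P) = { ';' }
PREDICT(P → ε) = { ';' }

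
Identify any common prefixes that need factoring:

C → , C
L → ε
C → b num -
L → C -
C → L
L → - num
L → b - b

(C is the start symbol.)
No, left-factoring is not needed

Left-factoring is needed when two productions for the same non-terminal
share a common prefix on the right-hand side.

Productions for C:
  C → , C
  C → b num -
  C → L
Productions for L:
  L → ε
  L → C -
  L → - num
  L → b - b

No common prefixes found.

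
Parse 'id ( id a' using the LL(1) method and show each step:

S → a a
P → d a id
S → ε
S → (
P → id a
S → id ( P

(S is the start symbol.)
LL(1) parsing maintains a stack (initially the start symbol over $) and the input. At each step: if the stack top is a terminal, match it against the current input token; if it is a non-terminal N, replace it with the RHS of M[N, lookahead] (the unique production whose predict set contains the lookahead).

Stack is shown with the top on the left.

Stack     Input        Action
-----------------------------
S $       id ( id a $  output S → id ( P
id ( P $  id ( id a $  match 'id'
( P $     ( id a $     match '('
P $       id a $       output P → id a
id a $    id a $       match 'id'
a $       a $          match 'a'
$         $            accept

The string is accepted.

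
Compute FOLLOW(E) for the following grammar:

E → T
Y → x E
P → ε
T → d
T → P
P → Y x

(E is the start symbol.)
To compute FOLLOW(E), find every occurrence of E on a right-hand side N → α E β: add FIRST(β) \ {ε}, and if β is empty or nullable also add FOLLOW(N). Iterate to a fixed point.

E is the start symbol, so $ ∈ FOLLOW(E).
In Y → x E: E is at the end, add FOLLOW(Y)

The FOLLOW sets referred to above (computed the same way, to a fixed point):
  FOLLOW(Y) = { 'x' }

Taking the union: FOLLOW(E) = { $, 'x' }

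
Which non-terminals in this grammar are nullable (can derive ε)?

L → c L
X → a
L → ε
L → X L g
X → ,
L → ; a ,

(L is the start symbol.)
ε-productions: L → ε
So L is immediately nullable.
No further non-terminal can be added: every production for the remaining non-terminals contains a terminal or a non-nullable non-terminal.
Nullable = { 'L' }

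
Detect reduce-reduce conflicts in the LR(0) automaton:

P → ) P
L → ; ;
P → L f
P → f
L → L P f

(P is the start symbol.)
A reduce-reduce conflict occurs when an LR(0) state has two complete items [A → α .] and [B → β .] — both call for a reduction, and with no lookahead the parser cannot choose between them.

Augment with P' → P and build the canonical LR(0) collection (I0 = CLOSURE({[P' → . P]}), then GOTO on every symbol after a dot until no new states appear). It has 11 states:
  I0: { [L → . ; ;], [L → . L P f], [P → . ) P], [P → . L f], [P → . f], [P' → . P] }  — shift
  I1: { [L → . ; ;], [L → . L P f], [P → ) . P], [P → . ) P], [P → . L f], [P → . f] }  — shift
  I2: { [L → ; . ;] }  — shift
  I3: { [L → . ; ;], [L → . L P f], [L → L . P f], [P → . ) P], [P → . L f], [P → . f], [P → L . f] }  — shift
  I4: { [P' → P .] }  — accept
  I5: { [P → f .] }  — reduce
  I6: { [L → L P . f] }  — shift
  I7: { [P → L f .], [P → f .] }  — 2 reduces
  I8: { [L → L P f .] }  — reduce
  I9: { [L → ; ; .] }  — reduce
  I10: { [P → ) P .] }  — reduce

I7 contains complete items [P → L f .], [P → f .] — reduce-reduce conflict.

Answer: Yes — I7: [P → L f .] vs [P → f .]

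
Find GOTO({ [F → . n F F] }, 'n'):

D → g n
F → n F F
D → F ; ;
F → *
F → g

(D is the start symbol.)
{ [F → . *], [F → . g], [F → . n F F], [F → n . F F] }

GOTO(I, 'n') = CLOSURE({ [A → αX.β] : [A → α.Xβ] ∈ I, X = 'n' })

Items with dot before 'n', with the dot advanced:
  [F → . n F F] → [F → n . F F]
Closure of the advanced items:
  [F → n . F F] has the dot before F: add [F → . n F F], [F → . *], [F → . g]

GOTO = { [F → . *], [F → . g], [F → . n F F], [F → n . F F] }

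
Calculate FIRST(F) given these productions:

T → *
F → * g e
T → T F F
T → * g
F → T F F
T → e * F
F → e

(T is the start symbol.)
FIRST sets of the other non-terminals involved (by the same procedure, iterated to a fixed point):
  FIRST(T) = { '*', 'e' }

From F → * g e:
  - '*' is a terminal: add '*' and stop
From F → T F F:
  - T is a non-terminal: add FIRST(T) \ {ε} = { '*', 'e' }
    T is not nullable, so stop
From F → e:
  - e is a terminal: add 'e' and stop

Collecting: FIRST(F) = { '*', 'e' }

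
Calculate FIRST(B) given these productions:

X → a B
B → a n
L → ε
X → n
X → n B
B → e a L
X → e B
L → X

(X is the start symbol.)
From B → a n:
  - a is a terminal: add 'a' and stop
From B → e a L:
  - e is a terminal: add 'e' and stop

Collecting: FIRST(B) = { 'a', 'e' }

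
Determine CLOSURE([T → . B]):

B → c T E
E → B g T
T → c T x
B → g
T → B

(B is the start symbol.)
{ [B → . c T E], [B → . g], [T → . B] }

To compute CLOSURE, for each item [A → α.Bβ] where B is a non-terminal, add [B → .γ] for all productions B → γ; repeat for the newly added items until nothing changes.

Start with: [T → . B]
  [T → . B] has the dot before B: add [B → . c T E], [B → . g]
No further items can be added.

CLOSURE = { [B → . c T E], [B → . g], [T → . B] }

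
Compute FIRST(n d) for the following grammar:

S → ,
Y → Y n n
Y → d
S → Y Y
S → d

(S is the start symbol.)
To compute FIRST(n d), process the symbols left to right:
Symbol n is a terminal. Add 'n' and stop.
FIRST(n d) = { 'n' }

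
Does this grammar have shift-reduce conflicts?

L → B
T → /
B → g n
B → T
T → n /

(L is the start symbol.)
A shift-reduce conflict occurs when an LR(0) state has both:
  - a complete (reduce) item [A → α .] (dot at the end), and
  - a shift item [B → β . c γ] (dot before a terminal).

Augment with L' → L and build the canonical LR(0) collection (I0 = CLOSURE({[L' → . L]}), then GOTO on every symbol after a dot until no new states appear). It has 9 states:
  I0: { [B → . T], [B → . g n], [L → . B], [L' → . L], [T → . /], [T → . n /] }  — shift
  I1: { [T → / .] }  — reduce
  I2: { [L → B .] }  — reduce
  I3: { [L' → L .] }  — accept
  I4: { [B → T .] }  — reduce
  I5: { [B → g . n] }  — shift
  I6: { [T → n . /] }  — shift
  I7: { [T → n / .] }  — reduce
  I8: { [B → g n .] }  — reduce

No state contains both a complete item and a shift item.

Answer: No shift-reduce conflicts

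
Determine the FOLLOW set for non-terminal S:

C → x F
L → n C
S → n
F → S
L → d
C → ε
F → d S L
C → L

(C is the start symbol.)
In F → S: S is at the end, add FOLLOW(F)
In F → d S L: S is followed by L, add FIRST(L) \ {ε} = { 'd', 'n' }

The FOLLOW sets referred to above (computed the same way, to a fixed point):
  FOLLOW(F) = { $ }

Taking the union: FOLLOW(S) = { $, 'd', 'n' }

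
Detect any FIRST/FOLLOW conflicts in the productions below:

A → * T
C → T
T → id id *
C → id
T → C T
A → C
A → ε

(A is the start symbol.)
No FIRST/FOLLOW conflicts.

Nullable non-terminals: A.
FIRST sets used below: FIRST(C) = { 'id' }

A: nullable alternative(s) A → ε; FOLLOW(A) = { $ }
  A → * T: FIRST \ {ε} = { '*' } — disjoint from FOLLOW(A)
  A → C: FIRST \ {ε} = { 'id' } — disjoint from FOLLOW(A)
  A → ε: FIRST \ {ε} = { } — this is the only nullable alternative, skip

C, T have no nullable alternative, so no FIRST/FOLLOW check is needed there.

No FIRST/FOLLOW conflicts found.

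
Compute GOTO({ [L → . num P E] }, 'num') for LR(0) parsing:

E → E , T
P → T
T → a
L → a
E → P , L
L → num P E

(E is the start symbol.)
GOTO(I, 'num') = CLOSURE({ [A → αX.β] : [A → α.Xβ] ∈ I, X = 'num' })

Items with dot before 'num', with the dot advanced:
  [L → . num P E] → [L → num . P E]
Closure of the advanced items:
  [L → num . P E] has the dot before P: add [P → . T]
  [P → . T] has the dot before T: add [T → . a]

GOTO = { [L → num . P E], [P → . T], [T → . a] }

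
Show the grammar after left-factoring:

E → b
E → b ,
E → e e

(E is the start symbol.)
E → b E'
E' → ε
E' → ,
E → e e

Left-factoring transforms A → αβ₁ | αβ₂ into A → αA' and A' → β₁ | β₂
(α is the longest common prefix among the alternatives). Repeat until
no nonterminal has two alternatives with a common prefix.

Round 1: E has alternatives sharing prefix 'b'. Introduce E': E → b E'
  Add: E' → ε
  Add: E' → ,

No remaining common prefixes — done.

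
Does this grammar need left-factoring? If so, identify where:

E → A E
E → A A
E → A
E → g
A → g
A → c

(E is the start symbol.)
Left-factoring is needed when two productions for the same non-terminal
share a common prefix on the right-hand side.

Productions for E:
  E → A E
  E → A A
  E → A
  E → g
Productions for A:
  A → g
  A → c

Found common prefix 'A' in productions for E

Answer: Yes, E has productions with common prefix 'A'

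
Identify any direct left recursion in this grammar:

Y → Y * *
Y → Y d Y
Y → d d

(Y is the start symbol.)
Y → Y * *: LEFT RECURSIVE (starts with Y)
Y → Y d Y: LEFT RECURSIVE (starts with Y)
Y → d d: starts with d

The grammar has direct left recursion on: Y.

Answer: Yes, Y is left-recursive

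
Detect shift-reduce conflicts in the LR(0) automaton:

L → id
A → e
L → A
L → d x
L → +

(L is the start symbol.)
No shift-reduce conflicts

A shift-reduce conflict occurs when an LR(0) state has both:
  - a complete (reduce) item [A → α .] (dot at the end), and
  - a shift item [B → β . c γ] (dot before a terminal).

Augment with L' → L and build the canonical LR(0) collection (I0 = CLOSURE({[L' → . L]}), then GOTO on every symbol after a dot until no new states appear). It has 8 states:
  I0: { [A → . e], [L → . +], [L → . A], [L → . d x], [L → . id], [L' → . L] }  — shift
  I1: { [L → + .] }  — reduce
  I2: { [L → A .] }  — reduce
  I3: { [L' → L .] }  — accept
  I4: { [L → d . x] }  — shift
  I5: { [A → e .] }  — reduce
  I6: { [L → id .] }  — reduce
  I7: { [L → d x .] }  — reduce

No state contains both a complete item and a shift item.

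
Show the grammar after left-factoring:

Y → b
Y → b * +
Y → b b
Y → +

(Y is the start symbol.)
Left-factoring transforms A → αβ₁ | αβ₂ into A → αA' and A' → β₁ | β₂
(α is the longest common prefix among the alternatives). Repeat until
no nonterminal has two alternatives with a common prefix.

Round 1: Y has alternatives sharing prefix 'b'. Introduce Y': Y → b Y'
  Add: Y' → ε
  Add: Y' → * +
  Add: Y' → b

No remaining common prefixes — done.

Resulting grammar:
Y → b Y'
Y' → ε
Y' → * +
Y' → b
Y → +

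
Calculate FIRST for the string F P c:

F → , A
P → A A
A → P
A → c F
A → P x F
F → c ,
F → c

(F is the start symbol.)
{ ',', 'c' }

FIRST sets of the non-terminals involved (from the grammar, by fixed-point iteration):
  FIRST(F) = { ',', 'c' }

To compute FIRST(F P c), process the symbols left to right:
Symbol F is a non-terminal. Add FIRST(F) \ {ε} = { ',', 'c' }
F is not nullable (ε ∉ FIRST(F)), so stop here.
FIRST(F P c) = { ',', 'c' }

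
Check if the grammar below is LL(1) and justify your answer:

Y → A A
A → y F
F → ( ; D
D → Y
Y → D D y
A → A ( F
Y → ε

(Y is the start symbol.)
No. Predict set conflict for Y: { 'y' }

Relevant sets:
  FIRST(A) = { 'y' }
  FIRST(D) = { 'y', ε }
  FOLLOW(Y) = { $, '(', 'y' }

For Y:
  PREDICT(Y → A A) = { 'y' }
  PREDICT(Y → D D y) = { 'y' }
  PREDICT(Y → ε) = { $, '(', 'y' }
For A:
  PREDICT(A → y F) = { 'y' }
  PREDICT(A → A '(' F) = { 'y' }
F, D have a single production, so nothing to check there.

Conflict found: Predict set conflict for Y: { 'y' }
The grammar is NOT LL(1).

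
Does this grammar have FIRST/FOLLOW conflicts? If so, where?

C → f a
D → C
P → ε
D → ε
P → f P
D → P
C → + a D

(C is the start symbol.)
Nullable non-terminals: D, P.
FIRST sets used below: FIRST(C) = { '+', 'f' }, FIRST(P) = { 'f', ε }

D: nullable alternative(s) D → ε, D → P; FOLLOW(D) = { $ }
  D → C: FIRST \ {ε} = { '+', 'f' } — disjoint from FOLLOW(D)
  D → ε: FIRST \ {ε} = { } — disjoint from FOLLOW(D)
  D → P: FIRST \ {ε} = { 'f' } — disjoint from FOLLOW(D)

P: nullable alternative(s) P → ε; FOLLOW(P) = { $ }
  P → ε: FIRST \ {ε} = { } — this is the only nullable alternative, skip
  P → f P: FIRST \ {ε} = { 'f' } — disjoint from FOLLOW(P)

C has no nullable alternative, so no FIRST/FOLLOW check is needed there.

No FIRST/FOLLOW conflicts found.

Answer: No FIRST/FOLLOW conflicts.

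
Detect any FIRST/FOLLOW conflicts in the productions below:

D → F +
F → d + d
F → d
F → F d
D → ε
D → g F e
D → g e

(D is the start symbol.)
No FIRST/FOLLOW conflicts.

A FIRST/FOLLOW conflict occurs when a non-terminal N has a nullable alternative N → β (β ⇒* ε) and another alternative N → α with FIRST(α) ∩ FOLLOW(N) ≠ ∅: on such a lookahead the parser cannot decide between expanding α and letting N vanish via β.

Nullable non-terminals: D.
FIRST sets used below: FIRST(F) = { 'd' }

D: nullable alternative(s) D → ε; FOLLOW(D) = { $ }
  D → F +: FIRST \ {ε} = { 'd' } — disjoint from FOLLOW(D)
  D → ε: FIRST \ {ε} = { } — this is the only nullable alternative, skip
  D → g F e: FIRST \ {ε} = { 'g' } — disjoint from FOLLOW(D)
  D → g e: FIRST \ {ε} = { 'g' } — disjoint from FOLLOW(D)

F has no nullable alternative, so no FIRST/FOLLOW check is needed there.

No FIRST/FOLLOW conflicts found.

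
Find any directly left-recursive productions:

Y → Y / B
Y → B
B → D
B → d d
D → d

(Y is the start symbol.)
Yes, Y is left-recursive

Direct left recursion occurs when N → N α for some non-terminal N (the right-hand side begins with the left-hand side itself).

Y → Y / B: LEFT RECURSIVE (starts with Y)
Y → B: starts with B
B → D: starts with D
B → d d: starts with d
D → d: starts with d

The grammar has direct left recursion on: Y.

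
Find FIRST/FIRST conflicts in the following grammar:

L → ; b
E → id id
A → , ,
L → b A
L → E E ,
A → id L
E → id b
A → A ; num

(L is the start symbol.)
A FIRST/FIRST conflict occurs when two productions N → α and N → β for the same non-terminal have FIRST(α) ∩ FIRST(β) ≠ ∅ (with ε ∈ FIRST of a nullable right-hand side, so two nullable alternatives also conflict).

FIRST sets of the non-terminals at (or reachable through a nullable prefix from) the front of some alternative:
  FIRST(E) = { 'id' }
  FIRST(A) = { ',', 'id' }

Productions for L:
  L → ; b: FIRST = { ';' }
  L → b A: FIRST = { 'b' }
  L → E E ,: FIRST = { 'id' }
Productions for E:
  E → id id: FIRST = { 'id' }
  E → id b: FIRST = { 'id' }
Productions for A:
  A → , ,: FIRST = { ',' }
  A → id L: FIRST = { 'id' }
  A → A ; num: FIRST = { ',', 'id' }

Conflict for E: E → id id and E → id b
  Overlap: { 'id' }
Conflict for A: A → , , and A → A ; num
  Overlap: { ',' }
Conflict for A: A → id L and A → A ; num
  Overlap: { 'id' }

Answer: Yes. E → id id / E → id b on { 'id' }; A → ',' ',' / A → A ';' num on { ',' }; A → id L / A → A ';' num on { 'id' }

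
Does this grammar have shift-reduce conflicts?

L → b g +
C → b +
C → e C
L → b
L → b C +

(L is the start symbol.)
Yes — I2: [L → b .] vs [C → . b +]

A shift-reduce conflict occurs when an LR(0) state has both:
  - a complete (reduce) item [A → α .] (dot at the end), and
  - a shift item [B → β . c γ] (dot before a terminal).

Augment with L' → L and build the canonical LR(0) collection (I0 = CLOSURE({[L' → . L]}), then GOTO on every symbol after a dot until no new states appear). It has 11 states:
  I0: { [L → . b C +], [L → . b g +], [L → . b], [L' → . L] }  — shift
  I1: { [L' → L .] }  — accept
  I2: { [C → . b +], [C → . e C], [L → b . C +], [L → b . g +], [L → b .] }  — shift, reduce
  I3: { [L → b C . +] }  — shift
  I4: { [C → b . +] }  — shift
  I5: { [C → . b +], [C → . e C], [C → e . C] }  — shift
  I6: { [L → b g . +] }  — shift
  I7: { [L → b g + .] }  — reduce
  I8: { [C → e C .] }  — reduce
  I9: { [C → b + .] }  — reduce
  I10: { [L → b C + .] }  — reduce

I2 contains reduce item [L → b .] and shift items [C → . b +], [C → . e C], [L → b . g +] — shift-reduce conflict.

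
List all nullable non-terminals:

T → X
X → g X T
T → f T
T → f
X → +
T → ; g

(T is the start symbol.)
A non-terminal is nullable if it can derive ε (the empty string): either it has an ε-production, or it has a production whose right-hand side consists entirely of nullable non-terminals.

There are no ε-productions, so no non-terminal can derive ε.
No non-terminals are nullable.

Answer: None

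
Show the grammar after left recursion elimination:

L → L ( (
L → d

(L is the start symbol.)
L → d L'
L' → ( ( L'
L' → ε

L is directly left-recursive. The standard transformation for
  A → A α₁ | ... | A α_m | β₁ | ... | β_n
is
  A  → β₁ A' | ... | β_n A'
  A' → α₁ A' | ... | α_m A' | ε

L → d becomes L → d L'
L → L ( ( becomes L' → ( ( L'
Add L' → ε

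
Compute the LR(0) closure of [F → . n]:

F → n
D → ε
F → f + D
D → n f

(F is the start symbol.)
Start with: [F → . n]
The dot precedes the terminal n, so nothing is added.

CLOSURE = { [F → . n] }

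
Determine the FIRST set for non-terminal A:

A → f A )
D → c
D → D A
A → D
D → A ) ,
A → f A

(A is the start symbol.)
{ 'c', 'f' }

To compute FIRST(A), examine every production with A on the left-hand side, reading each right-hand side left to right until a non-nullable symbol is reached.

FIRST sets of the other non-terminals involved (by the same procedure, iterated to a fixed point):
  FIRST(D) = { 'c', 'f' }

From A → f A ):
  - f is a terminal: add 'f' and stop
From A → D:
  - D is a non-terminal: add FIRST(D) \ {ε} = { 'c', 'f' }
    D is not nullable, so stop
From A → f A:
  - f is a terminal: add 'f' and stop

Collecting: FIRST(A) = { 'c', 'f' }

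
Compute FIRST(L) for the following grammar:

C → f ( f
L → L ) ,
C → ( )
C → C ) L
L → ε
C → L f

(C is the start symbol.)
{ ')', ε }

From L → L ) ,:
  - L is the symbol being defined: contributes nothing new
    L is nullable, so continue to the next symbol
  - ')' is a terminal: add ')' and stop
From L → ε:
  - ε-production, so ε ∈ FIRST(L)

Collecting: FIRST(L) = { ')', ε }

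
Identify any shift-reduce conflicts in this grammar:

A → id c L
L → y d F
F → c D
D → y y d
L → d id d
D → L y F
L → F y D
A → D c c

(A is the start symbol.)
A shift-reduce conflict occurs when an LR(0) state has both:
  - a complete (reduce) item [A → α .] (dot at the end), and
  - a shift item [B → β . c γ] (dot before a terminal).

Augment with A' → A and build the canonical LR(0) collection (I0 = CLOSURE({[A' → . A]}), then GOTO on every symbol after a dot until no new states appear). It has 25 states:
  I0: { [A → . D c c], [A → . id c L], [A' → . A], [D → . L y F], [D → . y y d], [F → . c D], [L → . F y D], [L → . d id d], [L → . y d F] }  — shift
  I1: { [A' → A .] }  — accept
  I2: { [A → D . c c] }  — shift
  I3: { [L → F . y D] }  — shift
  I4: { [D → L . y F] }  — shift
  I5: { [D → . L y F], [D → . y y d], [F → . c D], [F → c . D], [L → . F y D], [L → . d id d], [L → . y d F] }  — shift
  I6: { [L → d . id d] }  — shift
  I7: { [A → id . c L] }  — shift
  I8: { [D → y . y d], [L → y . d F] }  — shift
  I9: { [F → . c D], [L → y d . F] }  — shift
  I10: { [D → y y . d] }  — shift
  I11: { [D → y y d .] }  — reduce
  I12: { [L → y d F .] }  — reduce
  I13: { [A → id c . L], [F → . c D], [L → . F y D], [L → . d id d], [L → . y d F] }  — shift
  I14: { [A → id c L .] }  — reduce
  I15: { [L → y . d F] }  — shift
  I16: { [L → d id . d] }  — shift
  I17: { [L → d id d .] }  — reduce
  I18: { [F → c D .] }  — reduce
  I19: { [D → L y . F], [F → . c D] }  — shift
  I20: { [D → L y F .] }  — reduce
  I21: { [D → . L y F], [D → . y y d], [F → . c D], [L → . F y D], [L → . d id d], [L → . y d F], [L → F y . D] }  — shift
  I22: { [L → F y D .] }  — reduce
  I23: { [A → D c . c] }  — shift
  I24: { [A → D c c .] }  — reduce

No state contains both a complete item and a shift item.

Answer: No shift-reduce conflicts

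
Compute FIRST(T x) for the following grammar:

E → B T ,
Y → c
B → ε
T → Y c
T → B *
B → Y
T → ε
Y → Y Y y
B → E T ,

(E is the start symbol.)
{ '*', ',', 'c', 'x' }

FIRST sets of the non-terminals involved (from the grammar, by fixed-point iteration):
  FIRST(T) = { '*', ',', 'c', ε }

To compute FIRST(T x), process the symbols left to right:
Symbol T is a non-terminal. Add FIRST(T) \ {ε} = { '*', ',', 'c' }
T is nullable (ε ∈ FIRST(T)), continue to the next symbol.
Symbol x is a terminal. Add 'x' and stop.
FIRST(T x) = { '*', ',', 'c', 'x' }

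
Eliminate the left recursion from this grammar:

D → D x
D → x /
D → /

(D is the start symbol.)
D → x / D'
D → / D'
D' → x D'
D' → ε

D is directly left-recursive. The standard transformation for
  A → A α₁ | ... | A α_m | β₁ | ... | β_n
is
  A  → β₁ A' | ... | β_n A'
  A' → α₁ A' | ... | α_m A' | ε

D → x / becomes D → x / D'
D → / becomes D → / D'
D → D x becomes D' → x D'
Add D' → ε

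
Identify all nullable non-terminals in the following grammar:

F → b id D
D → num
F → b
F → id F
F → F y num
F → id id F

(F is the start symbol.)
None

A non-terminal is nullable if it can derive ε (the empty string): either it has an ε-production, or it has a production whose right-hand side consists entirely of nullable non-terminals.

There are no ε-productions, so no non-terminal can derive ε.
No non-terminals are nullable.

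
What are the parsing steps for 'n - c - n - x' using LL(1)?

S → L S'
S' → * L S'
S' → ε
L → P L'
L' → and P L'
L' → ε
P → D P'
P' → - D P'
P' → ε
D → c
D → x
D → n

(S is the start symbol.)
LL(1) parsing maintains a stack (initially the start symbol over $) and the input. At each step: if the stack top is a terminal, match it against the current input token; if it is a non-terminal N, replace it with the RHS of M[N, lookahead] (the unique production whose predict set contains the lookahead).

Stack is shown with the top on the left.

Stack           Input            Action
---------------------------------------
S $             n - c - n - x $  output S → L S'
L S' $          n - c - n - x $  output L → P L'
P L' S' $       n - c - n - x $  output P → D P'
D P' L' S' $    n - c - n - x $  output D → n
n P' L' S' $    n - c - n - x $  match 'n'
P' L' S' $      - c - n - x $    output P' → - D P'
- D P' L' S' $  - c - n - x $    match '-'
D P' L' S' $    c - n - x $      output D → c
c P' L' S' $    c - n - x $      match 'c'
P' L' S' $      - n - x $        output P' → - D P'
- D P' L' S' $  - n - x $        match '-'
D P' L' S' $    n - x $          output D → n
n P' L' S' $    n - x $          match 'n'
P' L' S' $      - x $            output P' → - D P'
- D P' L' S' $  - x $            match '-'
D P' L' S' $    x $              output D → x
x P' L' S' $    x $              match 'x'
P' L' S' $      $                output P' → ε
L' S' $         $                output L' → ε
S' $            $                output S' → ε
$               $                accept

The string is accepted.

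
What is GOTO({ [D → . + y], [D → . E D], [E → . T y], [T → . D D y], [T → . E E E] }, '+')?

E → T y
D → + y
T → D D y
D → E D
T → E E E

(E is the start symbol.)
GOTO(I, '+') = CLOSURE({ [A → αX.β] : [A → α.Xβ] ∈ I, X = '+' })

Items with dot before '+', with the dot advanced:
  [D → . + y] → [D → + . y]
Closure adds nothing (no advanced item has the dot before a non-terminal).

GOTO = { [D → + . y] }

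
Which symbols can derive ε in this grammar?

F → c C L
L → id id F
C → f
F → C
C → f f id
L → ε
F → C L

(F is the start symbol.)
{ 'L' }

ε-productions: L → ε
So L is immediately nullable.
No further non-terminal can be added: every production for the remaining non-terminals contains a terminal or a non-nullable non-terminal.
Nullable = { 'L' }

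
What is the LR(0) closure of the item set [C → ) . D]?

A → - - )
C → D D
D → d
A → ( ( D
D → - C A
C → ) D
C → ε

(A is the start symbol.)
{ [C → ) . D], [D → . - C A], [D → . d] }

To compute CLOSURE, for each item [A → α.Bβ] where B is a non-terminal, add [B → .γ] for all productions B → γ; repeat for the newly added items until nothing changes.

Start with: [C → ) . D]
  [C → ) . D] has the dot before D: add [D → . d], [D → . - C A]
No further items can be added.

CLOSURE = { [C → ) . D], [D → . - C A], [D → . d] }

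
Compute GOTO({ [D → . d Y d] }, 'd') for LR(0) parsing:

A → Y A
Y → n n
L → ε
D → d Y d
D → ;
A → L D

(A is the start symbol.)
GOTO(I, 'd') = CLOSURE({ [A → αX.β] : [A → α.Xβ] ∈ I, X = 'd' })

Items with dot before 'd', with the dot advanced:
  [D → . d Y d] → [D → d . Y d]
Closure of the advanced items:
  [D → d . Y d] has the dot before Y: add [Y → . n n]

GOTO = { [D → d . Y d], [Y → . n n] }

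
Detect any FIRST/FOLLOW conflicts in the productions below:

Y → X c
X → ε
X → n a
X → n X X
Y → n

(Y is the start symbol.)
Nullable non-terminals: X.

X: nullable alternative(s) X → ε; FOLLOW(X) = { 'c', 'n' }
  X → ε: FIRST \ {ε} = { } — this is the only nullable alternative, skip
  X → n a: FIRST \ {ε} = { 'n' } — overlaps FOLLOW(X) on { 'n' }: CONFLICT
  X → n X X: FIRST \ {ε} = { 'n' } — overlaps FOLLOW(X) on { 'n' }: CONFLICT

Y has no nullable alternative, so no FIRST/FOLLOW check is needed there.

So the grammar has 2 FIRST/FOLLOW conflicts (marked CONFLICT above).

Answer: Yes. X → n a with FOLLOW(X) on { 'n' }; X → n X X with FOLLOW(X) on { 'n' }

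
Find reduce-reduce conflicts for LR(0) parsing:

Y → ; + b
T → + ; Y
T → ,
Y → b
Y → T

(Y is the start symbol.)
Augment with Y' → Y and build the canonical LR(0) collection (I0 = CLOSURE({[Y' → . Y]}), then GOTO on every symbol after a dot until no new states appear). It has 11 states:
  I0: { [T → . + ; Y], [T → . ,], [Y → . ; + b], [Y → . T], [Y → . b], [Y' → . Y] }  — shift
  I1: { [T → + . ; Y] }  — shift
  I2: { [T → , .] }  — reduce
  I3: { [Y → ; . + b] }  — shift
  I4: { [Y → T .] }  — reduce
  I5: { [Y' → Y .] }  — accept
  I6: { [Y → b .] }  — reduce
  I7: { [Y → ; + . b] }  — shift
  I8: { [Y → ; + b .] }  — reduce
  I9: { [T → + ; . Y], [T → . + ; Y], [T → . ,], [Y → . ; + b], [Y → . T], [Y → . b] }  — shift
  I10: { [T → + ; Y .] }  — reduce

No state contains more than one complete item.

Answer: No reduce-reduce conflicts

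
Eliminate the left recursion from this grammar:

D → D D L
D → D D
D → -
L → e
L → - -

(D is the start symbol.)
D is directly left-recursive. The standard transformation for
  A → A α₁ | ... | A α_m | β₁ | ... | β_n
is
  A  → β₁ A' | ... | β_n A'
  A' → α₁ A' | ... | α_m A' | ε

D → - becomes D → - D'
D → D D L becomes D' → D L D'
D → D D becomes D' → D D'
Add D' → ε

Productions for other non-terminals are unchanged:
  L → e
  L → - -

Resulting grammar:
D → - D'
D' → D L D'
D' → D D'
D' → ε
L → e
L → - -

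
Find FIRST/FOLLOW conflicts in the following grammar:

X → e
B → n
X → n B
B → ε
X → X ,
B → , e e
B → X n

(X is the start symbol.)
A FIRST/FOLLOW conflict occurs when a non-terminal N has a nullable alternative N → β (β ⇒* ε) and another alternative N → α with FIRST(α) ∩ FOLLOW(N) ≠ ∅: on such a lookahead the parser cannot decide between expanding α and letting N vanish via β.

Nullable non-terminals: B.
FIRST sets used below: FIRST(X) = { 'e', 'n' }

B: nullable alternative(s) B → ε; FOLLOW(B) = { $, ',', 'n' }
  B → n: FIRST \ {ε} = { 'n' } — overlaps FOLLOW(B) on { 'n' }: CONFLICT
  B → ε: FIRST \ {ε} = { } — this is the only nullable alternative, skip
  B → , e e: FIRST \ {ε} = { ',' } — overlaps FOLLOW(B) on { ',' }: CONFLICT
  B → X n: FIRST \ {ε} = { 'e', 'n' } — overlaps FOLLOW(B) on { 'n' }: CONFLICT

X has no nullable alternative, so no FIRST/FOLLOW check is needed there.

So the grammar has 3 FIRST/FOLLOW conflicts (marked CONFLICT above).

Answer: Yes. B → n with FOLLOW(B) on { 'n' }; B → ',' e e with FOLLOW(B) on { ',' }; B → X n with FOLLOW(B) on { 'n' }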